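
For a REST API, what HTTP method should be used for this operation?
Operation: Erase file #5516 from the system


GET = read, POST = create, PUT = update/replace, DELETE = remove
This operation is a removal.
DELETE


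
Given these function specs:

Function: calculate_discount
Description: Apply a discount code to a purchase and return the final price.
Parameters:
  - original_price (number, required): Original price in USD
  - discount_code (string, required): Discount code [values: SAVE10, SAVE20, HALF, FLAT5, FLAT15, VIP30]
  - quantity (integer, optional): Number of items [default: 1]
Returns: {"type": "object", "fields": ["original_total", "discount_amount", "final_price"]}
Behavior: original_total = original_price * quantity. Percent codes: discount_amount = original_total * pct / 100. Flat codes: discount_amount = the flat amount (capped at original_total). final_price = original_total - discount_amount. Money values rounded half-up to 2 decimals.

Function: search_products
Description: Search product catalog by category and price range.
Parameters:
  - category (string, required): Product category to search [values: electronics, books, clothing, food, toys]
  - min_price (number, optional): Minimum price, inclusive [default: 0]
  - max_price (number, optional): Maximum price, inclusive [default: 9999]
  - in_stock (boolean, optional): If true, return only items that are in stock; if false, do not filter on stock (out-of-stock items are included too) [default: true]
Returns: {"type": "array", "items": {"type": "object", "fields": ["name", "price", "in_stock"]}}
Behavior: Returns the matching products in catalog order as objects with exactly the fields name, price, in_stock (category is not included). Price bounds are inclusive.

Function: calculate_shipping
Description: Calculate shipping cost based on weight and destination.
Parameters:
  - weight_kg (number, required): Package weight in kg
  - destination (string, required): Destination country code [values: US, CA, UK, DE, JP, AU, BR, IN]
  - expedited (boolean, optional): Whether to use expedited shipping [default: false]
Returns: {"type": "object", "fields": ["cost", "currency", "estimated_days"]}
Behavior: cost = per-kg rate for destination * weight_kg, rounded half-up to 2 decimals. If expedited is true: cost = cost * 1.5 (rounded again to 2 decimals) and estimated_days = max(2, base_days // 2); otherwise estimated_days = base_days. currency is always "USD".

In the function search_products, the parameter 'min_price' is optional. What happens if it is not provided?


The search_products spec declares:
  - min_price (number, optional): Minimum price, inclusive [default: 0]
It defaults to 0


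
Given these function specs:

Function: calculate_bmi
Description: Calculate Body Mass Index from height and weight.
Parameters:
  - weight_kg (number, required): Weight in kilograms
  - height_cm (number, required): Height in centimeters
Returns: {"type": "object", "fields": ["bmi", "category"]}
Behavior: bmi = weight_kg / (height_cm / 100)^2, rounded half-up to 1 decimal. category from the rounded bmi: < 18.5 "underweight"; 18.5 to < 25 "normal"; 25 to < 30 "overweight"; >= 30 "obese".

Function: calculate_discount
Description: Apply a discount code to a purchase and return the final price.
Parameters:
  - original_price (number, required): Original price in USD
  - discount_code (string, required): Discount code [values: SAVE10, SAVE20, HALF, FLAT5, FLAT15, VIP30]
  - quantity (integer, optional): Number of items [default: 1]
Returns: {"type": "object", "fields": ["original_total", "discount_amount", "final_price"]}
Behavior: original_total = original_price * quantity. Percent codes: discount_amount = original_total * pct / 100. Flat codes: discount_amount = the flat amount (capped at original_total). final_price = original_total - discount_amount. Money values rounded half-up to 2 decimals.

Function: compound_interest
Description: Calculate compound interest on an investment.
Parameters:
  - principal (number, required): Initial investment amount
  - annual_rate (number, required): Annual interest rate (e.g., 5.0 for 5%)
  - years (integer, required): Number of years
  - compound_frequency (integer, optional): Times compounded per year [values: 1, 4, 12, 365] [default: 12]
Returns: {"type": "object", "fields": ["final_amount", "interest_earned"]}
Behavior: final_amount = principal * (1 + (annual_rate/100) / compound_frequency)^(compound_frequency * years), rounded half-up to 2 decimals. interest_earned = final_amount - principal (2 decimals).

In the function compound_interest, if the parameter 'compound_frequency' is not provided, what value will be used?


The compound_interest spec declares:
  - compound_frequency (integer, optional): Times compounded per year [values: 1, 4, 12, 365] [default: 12]
Default:
12


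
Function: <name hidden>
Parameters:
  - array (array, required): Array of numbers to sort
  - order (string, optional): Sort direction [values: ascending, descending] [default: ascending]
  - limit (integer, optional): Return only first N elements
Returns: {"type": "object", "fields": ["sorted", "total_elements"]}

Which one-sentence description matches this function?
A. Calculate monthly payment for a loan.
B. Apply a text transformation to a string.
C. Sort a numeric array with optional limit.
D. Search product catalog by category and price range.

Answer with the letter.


Parameters array, order, limit and return ["sorted", "total_elements"] fit: Sort a numeric array with optional limit.
C


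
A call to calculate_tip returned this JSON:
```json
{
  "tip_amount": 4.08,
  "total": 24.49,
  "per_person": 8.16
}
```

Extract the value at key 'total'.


24.49


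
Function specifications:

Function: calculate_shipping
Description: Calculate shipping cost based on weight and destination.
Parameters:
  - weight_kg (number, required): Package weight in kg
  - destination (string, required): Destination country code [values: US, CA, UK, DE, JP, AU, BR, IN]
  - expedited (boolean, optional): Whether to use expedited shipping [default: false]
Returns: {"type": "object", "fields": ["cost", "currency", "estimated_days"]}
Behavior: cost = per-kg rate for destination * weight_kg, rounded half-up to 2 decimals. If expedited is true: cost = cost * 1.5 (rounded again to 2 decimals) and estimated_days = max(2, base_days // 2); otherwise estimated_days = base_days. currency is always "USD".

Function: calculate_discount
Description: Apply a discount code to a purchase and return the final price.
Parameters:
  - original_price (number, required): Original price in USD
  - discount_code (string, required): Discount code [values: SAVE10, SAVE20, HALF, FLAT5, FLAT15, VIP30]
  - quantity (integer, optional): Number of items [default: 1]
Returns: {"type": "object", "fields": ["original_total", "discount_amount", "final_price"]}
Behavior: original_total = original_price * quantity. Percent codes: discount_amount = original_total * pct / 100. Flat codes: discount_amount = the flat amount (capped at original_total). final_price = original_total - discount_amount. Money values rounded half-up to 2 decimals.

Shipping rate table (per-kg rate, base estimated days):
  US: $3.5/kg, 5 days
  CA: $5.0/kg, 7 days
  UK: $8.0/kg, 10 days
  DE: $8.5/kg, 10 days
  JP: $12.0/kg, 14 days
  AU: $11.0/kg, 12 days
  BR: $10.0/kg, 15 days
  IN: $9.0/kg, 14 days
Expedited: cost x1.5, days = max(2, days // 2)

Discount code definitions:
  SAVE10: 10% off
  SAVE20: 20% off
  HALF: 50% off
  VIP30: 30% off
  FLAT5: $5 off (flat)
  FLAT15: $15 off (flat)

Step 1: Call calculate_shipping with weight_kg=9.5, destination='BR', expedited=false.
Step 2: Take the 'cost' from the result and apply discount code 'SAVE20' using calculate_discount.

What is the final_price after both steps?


Step 1: calculate_shipping(weight_kg=9.5, destination=BR, expedited=false)
  Rate for BR: $10.0/kg, base 15 days
  cost = 10.0 * 9.5 = 95 -> 95.00
  expedited not set/false: estimated_days = 15
  -> cost = 95.00 USD
Step 2: calculate_discount(original_price=95.0, discount_code=SAVE20, quantity=1)
  original_total = 95.0 * 1 = 95.00
  SAVE20 = 20% off: discount_amount = 95.00 * 20/100 = 19 -> 19.00
  final_price = 95.00 - 19.00 = 76.00
  -> final_price = 76.00
$76.00


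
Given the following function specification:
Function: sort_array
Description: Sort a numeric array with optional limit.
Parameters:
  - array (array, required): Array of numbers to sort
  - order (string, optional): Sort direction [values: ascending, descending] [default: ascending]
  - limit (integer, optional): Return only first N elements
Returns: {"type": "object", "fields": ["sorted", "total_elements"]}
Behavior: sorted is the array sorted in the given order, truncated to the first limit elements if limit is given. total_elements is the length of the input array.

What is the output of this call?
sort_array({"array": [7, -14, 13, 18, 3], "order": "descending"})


sorted descending: [18, 13, 7, 3, -14]
total_elements = len(input) = 5
Output:
{"sorted": [18, 13, 7, 3, -14], "total_elements": 5}


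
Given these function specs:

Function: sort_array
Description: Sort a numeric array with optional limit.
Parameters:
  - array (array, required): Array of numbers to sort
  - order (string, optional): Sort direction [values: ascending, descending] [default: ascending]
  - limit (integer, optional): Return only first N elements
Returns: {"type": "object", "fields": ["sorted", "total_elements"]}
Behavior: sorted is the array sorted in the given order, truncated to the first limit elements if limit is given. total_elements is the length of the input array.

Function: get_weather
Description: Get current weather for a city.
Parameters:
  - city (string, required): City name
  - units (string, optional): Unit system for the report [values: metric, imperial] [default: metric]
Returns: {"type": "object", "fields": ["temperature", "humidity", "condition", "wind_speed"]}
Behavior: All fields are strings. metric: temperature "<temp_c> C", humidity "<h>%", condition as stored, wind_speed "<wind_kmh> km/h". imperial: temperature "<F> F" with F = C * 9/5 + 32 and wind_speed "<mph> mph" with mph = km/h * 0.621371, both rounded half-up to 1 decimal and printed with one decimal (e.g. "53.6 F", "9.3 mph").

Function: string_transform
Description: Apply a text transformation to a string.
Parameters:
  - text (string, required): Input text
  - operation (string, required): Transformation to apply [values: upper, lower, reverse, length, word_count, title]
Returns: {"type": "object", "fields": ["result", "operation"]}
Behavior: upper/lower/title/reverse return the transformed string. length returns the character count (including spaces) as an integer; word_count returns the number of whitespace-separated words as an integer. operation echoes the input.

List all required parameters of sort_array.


Parameters of sort_array and their required/optional flag:
  array: required
  order: optional
  limit: optional
array


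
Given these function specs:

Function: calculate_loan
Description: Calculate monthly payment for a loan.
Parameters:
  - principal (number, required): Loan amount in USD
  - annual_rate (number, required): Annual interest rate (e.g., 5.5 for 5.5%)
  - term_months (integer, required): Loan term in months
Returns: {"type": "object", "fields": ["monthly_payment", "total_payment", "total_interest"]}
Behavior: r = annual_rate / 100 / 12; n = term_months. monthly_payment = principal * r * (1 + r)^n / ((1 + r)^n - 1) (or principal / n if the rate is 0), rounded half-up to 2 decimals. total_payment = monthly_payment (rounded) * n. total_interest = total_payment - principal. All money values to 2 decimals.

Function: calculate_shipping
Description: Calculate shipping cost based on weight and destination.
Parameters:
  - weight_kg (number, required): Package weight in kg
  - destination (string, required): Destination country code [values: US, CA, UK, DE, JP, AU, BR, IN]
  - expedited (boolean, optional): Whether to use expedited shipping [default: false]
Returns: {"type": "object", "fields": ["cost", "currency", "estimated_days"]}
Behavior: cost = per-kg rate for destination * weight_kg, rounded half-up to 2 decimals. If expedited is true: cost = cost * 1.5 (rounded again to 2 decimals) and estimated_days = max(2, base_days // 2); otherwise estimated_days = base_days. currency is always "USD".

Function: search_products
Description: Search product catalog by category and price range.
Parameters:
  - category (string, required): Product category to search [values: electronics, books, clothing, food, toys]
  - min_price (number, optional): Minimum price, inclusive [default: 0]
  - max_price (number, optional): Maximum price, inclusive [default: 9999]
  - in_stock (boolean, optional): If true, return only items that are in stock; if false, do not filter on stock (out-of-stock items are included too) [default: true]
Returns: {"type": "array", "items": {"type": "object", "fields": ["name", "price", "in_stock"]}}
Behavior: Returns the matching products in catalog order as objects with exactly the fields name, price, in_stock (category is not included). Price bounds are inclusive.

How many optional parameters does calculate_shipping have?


Parameters of calculate_shipping: weight_kg (required), destination (required), expedited (optional)
Optional count:
1


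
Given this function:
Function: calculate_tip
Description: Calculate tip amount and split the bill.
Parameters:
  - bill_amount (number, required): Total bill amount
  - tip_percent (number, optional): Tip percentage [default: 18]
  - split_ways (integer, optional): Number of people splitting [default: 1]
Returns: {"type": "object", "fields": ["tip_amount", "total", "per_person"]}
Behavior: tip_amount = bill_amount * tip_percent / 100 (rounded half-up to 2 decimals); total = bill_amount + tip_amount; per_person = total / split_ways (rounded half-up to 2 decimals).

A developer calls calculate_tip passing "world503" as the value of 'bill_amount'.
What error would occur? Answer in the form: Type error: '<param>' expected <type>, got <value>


Spec: 'bill_amount' is declared as number; "world503" is a string.
Type error: 'bill_amount' expected number, got "world503"


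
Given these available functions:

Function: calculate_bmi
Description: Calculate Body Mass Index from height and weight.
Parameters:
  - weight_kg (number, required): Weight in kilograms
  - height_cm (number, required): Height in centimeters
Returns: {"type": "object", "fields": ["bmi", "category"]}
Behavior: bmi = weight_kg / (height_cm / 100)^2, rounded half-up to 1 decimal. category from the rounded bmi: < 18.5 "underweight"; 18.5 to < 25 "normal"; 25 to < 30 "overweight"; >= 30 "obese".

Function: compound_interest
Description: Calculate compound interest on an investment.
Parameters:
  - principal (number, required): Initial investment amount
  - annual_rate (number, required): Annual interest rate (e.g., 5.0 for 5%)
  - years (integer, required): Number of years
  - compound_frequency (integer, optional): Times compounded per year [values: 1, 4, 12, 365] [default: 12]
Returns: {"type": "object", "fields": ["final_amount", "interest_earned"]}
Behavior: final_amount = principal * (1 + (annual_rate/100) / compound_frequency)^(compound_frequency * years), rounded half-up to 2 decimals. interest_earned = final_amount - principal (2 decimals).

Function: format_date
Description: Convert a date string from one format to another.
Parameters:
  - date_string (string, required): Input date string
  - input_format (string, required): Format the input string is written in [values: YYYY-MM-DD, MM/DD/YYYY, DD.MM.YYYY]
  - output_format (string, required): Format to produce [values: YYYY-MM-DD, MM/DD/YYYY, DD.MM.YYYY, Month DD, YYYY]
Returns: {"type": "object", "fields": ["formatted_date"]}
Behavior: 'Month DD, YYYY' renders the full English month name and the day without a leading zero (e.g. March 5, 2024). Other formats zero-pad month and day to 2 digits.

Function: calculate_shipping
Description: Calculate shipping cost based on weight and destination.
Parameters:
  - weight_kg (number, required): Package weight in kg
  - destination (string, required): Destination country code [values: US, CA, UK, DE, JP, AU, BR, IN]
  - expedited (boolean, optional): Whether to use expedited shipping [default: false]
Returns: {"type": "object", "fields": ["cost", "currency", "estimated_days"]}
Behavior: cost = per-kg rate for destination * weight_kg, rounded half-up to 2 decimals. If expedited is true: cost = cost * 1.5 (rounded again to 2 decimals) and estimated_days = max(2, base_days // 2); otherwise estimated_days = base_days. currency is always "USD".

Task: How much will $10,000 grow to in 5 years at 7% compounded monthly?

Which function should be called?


The task needs a function whose description is: Calculate compound interest on an investment.
compound_interest


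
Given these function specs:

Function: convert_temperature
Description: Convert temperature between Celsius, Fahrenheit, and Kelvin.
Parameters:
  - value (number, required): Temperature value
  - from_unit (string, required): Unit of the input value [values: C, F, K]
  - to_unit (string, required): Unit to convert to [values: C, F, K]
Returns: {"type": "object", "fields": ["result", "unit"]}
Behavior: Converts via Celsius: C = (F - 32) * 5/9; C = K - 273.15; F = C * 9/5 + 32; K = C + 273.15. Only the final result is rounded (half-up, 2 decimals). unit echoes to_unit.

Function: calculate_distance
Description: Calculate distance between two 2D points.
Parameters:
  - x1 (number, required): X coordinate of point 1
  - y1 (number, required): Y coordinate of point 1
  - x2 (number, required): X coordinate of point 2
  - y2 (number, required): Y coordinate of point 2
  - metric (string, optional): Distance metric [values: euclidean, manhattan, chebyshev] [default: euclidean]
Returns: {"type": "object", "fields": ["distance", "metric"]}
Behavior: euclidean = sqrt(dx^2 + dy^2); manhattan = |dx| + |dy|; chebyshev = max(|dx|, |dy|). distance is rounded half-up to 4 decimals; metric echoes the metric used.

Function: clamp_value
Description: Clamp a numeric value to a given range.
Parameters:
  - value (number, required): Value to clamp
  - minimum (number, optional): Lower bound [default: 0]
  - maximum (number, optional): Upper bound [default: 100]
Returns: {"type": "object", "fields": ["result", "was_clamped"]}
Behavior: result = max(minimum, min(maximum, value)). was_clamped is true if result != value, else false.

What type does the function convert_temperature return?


The convert_temperature spec declares Returns: {"type": "object", "fields": ["result", "unit"]}
Type:
object


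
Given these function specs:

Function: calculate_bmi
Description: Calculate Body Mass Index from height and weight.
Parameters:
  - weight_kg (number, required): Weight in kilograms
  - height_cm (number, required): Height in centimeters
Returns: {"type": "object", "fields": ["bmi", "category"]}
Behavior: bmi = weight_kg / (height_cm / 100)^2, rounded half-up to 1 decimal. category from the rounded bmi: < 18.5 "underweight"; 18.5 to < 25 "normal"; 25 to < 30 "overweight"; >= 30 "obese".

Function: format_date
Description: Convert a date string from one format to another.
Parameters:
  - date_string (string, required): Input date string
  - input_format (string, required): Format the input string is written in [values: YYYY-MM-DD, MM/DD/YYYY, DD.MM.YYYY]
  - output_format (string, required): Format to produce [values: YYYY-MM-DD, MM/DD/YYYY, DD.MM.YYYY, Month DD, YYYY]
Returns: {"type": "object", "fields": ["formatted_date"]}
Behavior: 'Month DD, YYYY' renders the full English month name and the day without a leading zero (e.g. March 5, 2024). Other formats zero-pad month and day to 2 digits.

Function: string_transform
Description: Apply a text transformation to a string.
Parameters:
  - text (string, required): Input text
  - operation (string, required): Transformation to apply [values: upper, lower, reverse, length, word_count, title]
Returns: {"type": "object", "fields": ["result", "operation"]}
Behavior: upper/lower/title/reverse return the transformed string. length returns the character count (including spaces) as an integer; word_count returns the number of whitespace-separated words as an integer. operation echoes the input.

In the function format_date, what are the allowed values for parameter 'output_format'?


The format_date spec declares:
  - output_format (string, required): Format to produce [values: YYYY-MM-DD, MM/DD/YYYY, DD.MM.YYYY, Month DD, YYYY]
Allowed values:
YYYY-MM-DD, MM/DD/YYYY, DD.MM.YYYY, Month DD, YYYY


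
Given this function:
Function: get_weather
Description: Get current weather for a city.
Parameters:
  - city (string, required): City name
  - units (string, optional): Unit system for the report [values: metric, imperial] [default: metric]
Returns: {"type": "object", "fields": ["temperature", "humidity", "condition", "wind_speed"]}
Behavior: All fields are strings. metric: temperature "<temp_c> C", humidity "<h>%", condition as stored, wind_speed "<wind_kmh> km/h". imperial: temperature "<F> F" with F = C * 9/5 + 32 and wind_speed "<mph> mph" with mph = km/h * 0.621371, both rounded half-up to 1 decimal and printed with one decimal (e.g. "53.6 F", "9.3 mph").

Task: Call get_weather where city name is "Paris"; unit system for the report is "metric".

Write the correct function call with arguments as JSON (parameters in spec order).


Mapping each described value to its parameter name:
  'City name' -> city = "Paris"
  'Unit system for the report' -> units = "metric"
get_weather({"city": "Paris", "units": "metric"})


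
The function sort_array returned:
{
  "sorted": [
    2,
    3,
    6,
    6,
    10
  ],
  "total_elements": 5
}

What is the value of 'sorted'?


[2, 3, 6, 6, 10]


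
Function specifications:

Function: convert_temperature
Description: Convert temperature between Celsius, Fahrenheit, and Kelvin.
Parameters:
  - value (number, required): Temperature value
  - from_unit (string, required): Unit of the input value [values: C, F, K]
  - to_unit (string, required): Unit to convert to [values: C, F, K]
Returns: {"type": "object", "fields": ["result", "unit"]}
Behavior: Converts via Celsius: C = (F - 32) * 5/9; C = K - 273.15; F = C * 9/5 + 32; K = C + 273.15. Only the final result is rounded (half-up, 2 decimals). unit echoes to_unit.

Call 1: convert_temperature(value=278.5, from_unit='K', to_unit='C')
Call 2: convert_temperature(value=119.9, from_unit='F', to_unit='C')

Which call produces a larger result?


Call 1:
  To C: 278.5 - 273.15 = 5.35
  Target is C: 5.35
  Round to 2 decimals: 5.35
  -> 5.35 C
Call 2:
  To C: (119.9 - 32) * 5/9 = 48.833333
  Target is C: 48.833333
  Round to 2 decimals: 48.83
  -> 48.83 C
Call 2 (48.83 C)


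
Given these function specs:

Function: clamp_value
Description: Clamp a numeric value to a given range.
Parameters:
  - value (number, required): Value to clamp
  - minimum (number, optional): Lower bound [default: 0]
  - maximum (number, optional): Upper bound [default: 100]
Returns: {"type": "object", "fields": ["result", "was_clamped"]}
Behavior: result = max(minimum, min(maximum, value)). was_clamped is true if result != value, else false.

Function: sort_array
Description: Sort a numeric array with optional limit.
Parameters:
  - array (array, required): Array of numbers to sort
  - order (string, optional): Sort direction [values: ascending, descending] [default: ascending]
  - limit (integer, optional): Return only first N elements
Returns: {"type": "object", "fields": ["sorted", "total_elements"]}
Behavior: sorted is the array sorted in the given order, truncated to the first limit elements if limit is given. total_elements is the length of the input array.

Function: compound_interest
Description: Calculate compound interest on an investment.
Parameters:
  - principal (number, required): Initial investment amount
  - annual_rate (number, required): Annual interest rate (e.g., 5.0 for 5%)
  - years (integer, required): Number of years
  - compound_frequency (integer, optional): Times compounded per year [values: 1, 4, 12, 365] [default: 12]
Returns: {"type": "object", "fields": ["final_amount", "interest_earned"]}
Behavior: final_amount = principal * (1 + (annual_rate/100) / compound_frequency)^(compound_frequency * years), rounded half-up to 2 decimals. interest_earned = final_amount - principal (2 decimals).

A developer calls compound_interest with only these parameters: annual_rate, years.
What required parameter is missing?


Required parameters: principal, annual_rate, years
Provided: annual_rate, years
Missing: principal
principal


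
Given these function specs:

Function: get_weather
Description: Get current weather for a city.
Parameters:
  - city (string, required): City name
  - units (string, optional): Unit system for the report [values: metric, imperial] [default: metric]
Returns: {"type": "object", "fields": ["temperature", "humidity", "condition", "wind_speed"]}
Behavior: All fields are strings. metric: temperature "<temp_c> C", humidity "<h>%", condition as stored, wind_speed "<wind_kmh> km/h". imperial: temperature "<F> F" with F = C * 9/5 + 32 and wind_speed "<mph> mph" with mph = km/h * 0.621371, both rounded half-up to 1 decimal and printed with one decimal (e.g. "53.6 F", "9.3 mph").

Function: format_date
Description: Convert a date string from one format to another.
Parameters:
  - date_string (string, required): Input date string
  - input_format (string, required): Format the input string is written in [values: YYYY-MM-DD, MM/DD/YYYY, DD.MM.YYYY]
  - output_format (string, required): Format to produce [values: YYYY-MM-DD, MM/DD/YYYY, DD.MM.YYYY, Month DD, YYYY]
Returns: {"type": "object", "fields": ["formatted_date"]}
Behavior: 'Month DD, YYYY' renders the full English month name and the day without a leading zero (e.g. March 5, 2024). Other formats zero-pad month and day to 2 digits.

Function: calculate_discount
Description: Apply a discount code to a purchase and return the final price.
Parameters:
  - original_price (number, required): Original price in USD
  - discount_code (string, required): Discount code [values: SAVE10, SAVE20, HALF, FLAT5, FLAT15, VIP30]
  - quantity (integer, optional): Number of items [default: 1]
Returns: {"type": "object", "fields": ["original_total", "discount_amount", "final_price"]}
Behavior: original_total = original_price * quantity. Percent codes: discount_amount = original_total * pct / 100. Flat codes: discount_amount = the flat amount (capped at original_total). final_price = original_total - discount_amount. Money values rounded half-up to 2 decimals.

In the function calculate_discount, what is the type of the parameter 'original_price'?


The calculate_discount spec declares:
  - original_price (number, required): Original price in USD
Type:
number


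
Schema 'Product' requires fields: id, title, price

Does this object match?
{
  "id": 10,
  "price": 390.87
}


Checking required fields...
Missing: title
Invalid - missing required field 'title'


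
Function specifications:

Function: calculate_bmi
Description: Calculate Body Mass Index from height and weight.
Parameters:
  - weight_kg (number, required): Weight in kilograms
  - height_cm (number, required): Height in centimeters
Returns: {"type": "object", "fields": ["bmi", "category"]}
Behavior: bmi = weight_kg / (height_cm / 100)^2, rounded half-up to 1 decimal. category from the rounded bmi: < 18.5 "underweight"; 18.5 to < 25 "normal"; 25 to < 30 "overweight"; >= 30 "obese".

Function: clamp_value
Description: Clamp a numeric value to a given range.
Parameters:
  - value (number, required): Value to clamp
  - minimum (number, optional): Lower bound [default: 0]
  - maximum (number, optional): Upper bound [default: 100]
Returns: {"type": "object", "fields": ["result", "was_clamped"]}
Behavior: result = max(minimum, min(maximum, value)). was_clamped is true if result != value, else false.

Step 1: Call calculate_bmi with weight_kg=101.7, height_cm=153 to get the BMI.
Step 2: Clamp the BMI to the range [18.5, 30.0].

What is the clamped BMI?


Step 1: calculate_bmi(weight_kg=101.7, height_cm=153)
  height_m = 153 / 100 = 1.53
  bmi = 101.7 / 1.53^2 = 101.7 / 2.3409 = 43.444829 -> 43.4
  43.4 >= 30 -> obese
  -> bmi = 43.4
Step 2: clamp_value(value=43.4, minimum=18.5, maximum=30.0)
  result = max(18.5, min(30.0, 43.4)) = max(18.5, 30.0) = 30.0
  was_clamped = (30.0 != 43.4) = true
  -> result = 30.0
30.0


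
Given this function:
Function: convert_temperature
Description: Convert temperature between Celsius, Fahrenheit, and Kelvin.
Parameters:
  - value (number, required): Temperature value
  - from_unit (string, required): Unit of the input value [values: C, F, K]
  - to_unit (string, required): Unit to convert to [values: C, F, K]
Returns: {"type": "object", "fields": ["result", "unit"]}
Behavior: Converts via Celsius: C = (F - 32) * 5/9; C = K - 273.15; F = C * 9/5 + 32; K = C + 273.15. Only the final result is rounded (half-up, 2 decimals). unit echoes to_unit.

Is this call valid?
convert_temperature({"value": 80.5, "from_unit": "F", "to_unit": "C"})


Checking all required parameters present and types match... All valid.
Valid


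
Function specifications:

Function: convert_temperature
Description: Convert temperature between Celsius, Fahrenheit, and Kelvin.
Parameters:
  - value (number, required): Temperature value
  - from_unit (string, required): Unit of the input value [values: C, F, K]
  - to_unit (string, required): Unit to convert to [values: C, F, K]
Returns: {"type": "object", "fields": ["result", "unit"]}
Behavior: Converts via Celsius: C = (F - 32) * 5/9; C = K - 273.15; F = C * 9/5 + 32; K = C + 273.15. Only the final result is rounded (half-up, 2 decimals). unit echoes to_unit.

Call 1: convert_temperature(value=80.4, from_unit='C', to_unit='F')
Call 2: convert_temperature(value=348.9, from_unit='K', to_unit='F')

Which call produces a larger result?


Call 1:
  Input already in C: 80.4
  To F: 80.4 * 9/5 + 32 = 176.72
  Round to 2 decimals: 176.72
  -> 176.72 F
Call 2:
  To C: 348.9 - 273.15 = 75.75
  To F: 75.75 * 9/5 + 32 = 168.35
  Round to 2 decimals: 168.35
  -> 168.35 F
Call 1 (176.72 F)


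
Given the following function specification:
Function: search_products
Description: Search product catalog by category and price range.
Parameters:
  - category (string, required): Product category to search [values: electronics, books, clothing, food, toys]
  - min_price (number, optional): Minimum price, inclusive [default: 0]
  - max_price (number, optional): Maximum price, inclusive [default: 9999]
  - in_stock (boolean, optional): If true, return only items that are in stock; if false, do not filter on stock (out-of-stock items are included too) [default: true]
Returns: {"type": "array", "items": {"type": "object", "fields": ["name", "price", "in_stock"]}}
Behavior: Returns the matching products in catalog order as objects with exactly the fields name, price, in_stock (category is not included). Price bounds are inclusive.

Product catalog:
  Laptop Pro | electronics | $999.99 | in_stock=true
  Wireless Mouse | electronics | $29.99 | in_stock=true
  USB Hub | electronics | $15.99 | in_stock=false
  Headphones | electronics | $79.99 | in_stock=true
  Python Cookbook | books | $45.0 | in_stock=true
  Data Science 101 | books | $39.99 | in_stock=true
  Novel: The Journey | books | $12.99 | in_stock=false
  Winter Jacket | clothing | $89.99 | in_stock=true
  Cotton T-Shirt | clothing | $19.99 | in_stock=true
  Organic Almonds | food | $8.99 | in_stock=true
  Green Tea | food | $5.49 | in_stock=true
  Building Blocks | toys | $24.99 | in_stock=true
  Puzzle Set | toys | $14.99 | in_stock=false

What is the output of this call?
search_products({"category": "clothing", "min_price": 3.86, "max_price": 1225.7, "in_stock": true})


Filter: category=clothing, 3.86 <= price <= 1225.7, in-stock only
  Winter Jacket ($89.99): keep
  Cotton T-Shirt ($19.99): keep
Output:
[{"name": "Winter Jacket", "price": 89.99, "in_stock": true}, {"name": "Cotton T-Shirt", "price": 19.99, "in_stock": true}]


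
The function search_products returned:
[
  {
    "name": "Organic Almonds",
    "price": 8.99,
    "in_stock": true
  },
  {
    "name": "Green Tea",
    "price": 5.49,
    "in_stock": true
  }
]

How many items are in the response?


Items: Organic Almonds, Green Tea
2


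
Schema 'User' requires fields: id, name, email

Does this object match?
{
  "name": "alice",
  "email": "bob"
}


Checking required fields...
Missing: id
Invalid - missing required field 'id'


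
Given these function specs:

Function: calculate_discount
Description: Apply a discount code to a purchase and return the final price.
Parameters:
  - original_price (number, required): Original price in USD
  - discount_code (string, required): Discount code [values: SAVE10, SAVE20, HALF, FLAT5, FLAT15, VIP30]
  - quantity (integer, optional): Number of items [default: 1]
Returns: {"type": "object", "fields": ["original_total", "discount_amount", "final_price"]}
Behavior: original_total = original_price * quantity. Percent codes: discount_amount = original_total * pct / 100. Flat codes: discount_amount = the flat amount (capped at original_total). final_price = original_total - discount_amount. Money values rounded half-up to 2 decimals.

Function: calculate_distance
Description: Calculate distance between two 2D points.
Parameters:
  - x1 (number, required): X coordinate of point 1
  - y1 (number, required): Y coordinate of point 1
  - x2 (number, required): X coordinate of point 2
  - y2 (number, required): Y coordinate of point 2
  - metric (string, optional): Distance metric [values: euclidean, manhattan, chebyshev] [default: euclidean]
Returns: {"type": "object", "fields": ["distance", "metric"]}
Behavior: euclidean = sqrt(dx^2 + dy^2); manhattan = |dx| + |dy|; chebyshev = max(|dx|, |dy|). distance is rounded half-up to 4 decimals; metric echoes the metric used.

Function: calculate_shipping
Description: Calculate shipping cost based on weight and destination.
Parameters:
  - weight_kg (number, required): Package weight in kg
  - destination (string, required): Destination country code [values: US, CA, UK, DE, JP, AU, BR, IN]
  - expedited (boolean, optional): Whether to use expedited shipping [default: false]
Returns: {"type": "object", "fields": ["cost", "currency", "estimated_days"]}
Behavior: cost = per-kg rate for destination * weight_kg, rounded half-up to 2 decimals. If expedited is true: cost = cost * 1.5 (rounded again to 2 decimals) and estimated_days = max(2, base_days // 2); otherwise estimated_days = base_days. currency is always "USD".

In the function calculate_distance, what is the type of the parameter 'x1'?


The calculate_distance spec declares:
  - x1 (number, required): X coordinate of point 1
Type:
number


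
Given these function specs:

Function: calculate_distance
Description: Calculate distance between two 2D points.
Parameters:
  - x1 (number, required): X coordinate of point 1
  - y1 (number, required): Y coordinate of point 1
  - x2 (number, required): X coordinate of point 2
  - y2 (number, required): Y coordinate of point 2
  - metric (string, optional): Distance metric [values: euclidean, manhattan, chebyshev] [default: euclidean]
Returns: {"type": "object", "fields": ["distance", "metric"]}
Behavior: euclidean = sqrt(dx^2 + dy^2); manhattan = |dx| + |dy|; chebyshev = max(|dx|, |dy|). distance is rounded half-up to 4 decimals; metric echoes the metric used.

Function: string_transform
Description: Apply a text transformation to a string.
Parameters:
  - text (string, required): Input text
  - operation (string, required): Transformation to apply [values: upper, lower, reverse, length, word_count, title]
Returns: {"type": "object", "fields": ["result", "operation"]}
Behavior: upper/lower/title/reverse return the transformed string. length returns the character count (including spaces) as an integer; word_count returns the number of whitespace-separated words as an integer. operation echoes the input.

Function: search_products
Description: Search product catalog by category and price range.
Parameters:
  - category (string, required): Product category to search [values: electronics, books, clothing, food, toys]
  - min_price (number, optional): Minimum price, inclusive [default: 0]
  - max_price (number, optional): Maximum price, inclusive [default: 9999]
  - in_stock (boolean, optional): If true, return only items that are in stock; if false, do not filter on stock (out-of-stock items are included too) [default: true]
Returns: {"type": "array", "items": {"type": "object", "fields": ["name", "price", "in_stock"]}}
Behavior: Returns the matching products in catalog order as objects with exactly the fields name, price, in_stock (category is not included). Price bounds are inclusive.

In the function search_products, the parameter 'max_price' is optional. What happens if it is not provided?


The search_products spec declares:
  - max_price (number, optional): Maximum price, inclusive [default: 9999]
It defaults to 9999


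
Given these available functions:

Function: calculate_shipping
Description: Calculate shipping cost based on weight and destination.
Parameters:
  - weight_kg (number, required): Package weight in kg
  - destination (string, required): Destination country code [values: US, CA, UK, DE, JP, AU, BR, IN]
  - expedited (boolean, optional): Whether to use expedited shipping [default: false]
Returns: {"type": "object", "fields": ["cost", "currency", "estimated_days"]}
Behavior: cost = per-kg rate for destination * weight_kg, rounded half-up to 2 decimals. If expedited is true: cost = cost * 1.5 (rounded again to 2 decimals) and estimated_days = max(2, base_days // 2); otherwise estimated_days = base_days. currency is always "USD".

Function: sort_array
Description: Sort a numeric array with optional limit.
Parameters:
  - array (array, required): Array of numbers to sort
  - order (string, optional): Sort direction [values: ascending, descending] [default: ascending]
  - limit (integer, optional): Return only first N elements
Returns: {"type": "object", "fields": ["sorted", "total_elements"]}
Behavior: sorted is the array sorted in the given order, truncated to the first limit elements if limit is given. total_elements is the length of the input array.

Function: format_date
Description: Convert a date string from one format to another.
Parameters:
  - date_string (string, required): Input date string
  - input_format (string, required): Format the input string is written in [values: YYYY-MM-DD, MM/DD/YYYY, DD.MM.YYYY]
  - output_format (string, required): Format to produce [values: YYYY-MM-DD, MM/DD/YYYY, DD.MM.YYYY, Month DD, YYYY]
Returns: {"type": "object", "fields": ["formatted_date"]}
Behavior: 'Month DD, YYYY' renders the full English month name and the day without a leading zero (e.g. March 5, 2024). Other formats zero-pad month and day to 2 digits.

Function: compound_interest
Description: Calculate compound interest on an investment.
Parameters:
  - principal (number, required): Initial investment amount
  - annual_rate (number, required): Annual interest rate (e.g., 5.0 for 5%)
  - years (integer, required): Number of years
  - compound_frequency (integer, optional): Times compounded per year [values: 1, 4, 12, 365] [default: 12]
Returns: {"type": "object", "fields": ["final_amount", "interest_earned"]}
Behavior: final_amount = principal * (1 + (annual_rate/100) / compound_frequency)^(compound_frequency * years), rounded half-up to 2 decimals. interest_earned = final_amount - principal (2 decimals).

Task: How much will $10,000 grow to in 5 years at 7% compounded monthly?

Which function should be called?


The task needs a function whose description is: Calculate compound interest on an investment.
compound_interest


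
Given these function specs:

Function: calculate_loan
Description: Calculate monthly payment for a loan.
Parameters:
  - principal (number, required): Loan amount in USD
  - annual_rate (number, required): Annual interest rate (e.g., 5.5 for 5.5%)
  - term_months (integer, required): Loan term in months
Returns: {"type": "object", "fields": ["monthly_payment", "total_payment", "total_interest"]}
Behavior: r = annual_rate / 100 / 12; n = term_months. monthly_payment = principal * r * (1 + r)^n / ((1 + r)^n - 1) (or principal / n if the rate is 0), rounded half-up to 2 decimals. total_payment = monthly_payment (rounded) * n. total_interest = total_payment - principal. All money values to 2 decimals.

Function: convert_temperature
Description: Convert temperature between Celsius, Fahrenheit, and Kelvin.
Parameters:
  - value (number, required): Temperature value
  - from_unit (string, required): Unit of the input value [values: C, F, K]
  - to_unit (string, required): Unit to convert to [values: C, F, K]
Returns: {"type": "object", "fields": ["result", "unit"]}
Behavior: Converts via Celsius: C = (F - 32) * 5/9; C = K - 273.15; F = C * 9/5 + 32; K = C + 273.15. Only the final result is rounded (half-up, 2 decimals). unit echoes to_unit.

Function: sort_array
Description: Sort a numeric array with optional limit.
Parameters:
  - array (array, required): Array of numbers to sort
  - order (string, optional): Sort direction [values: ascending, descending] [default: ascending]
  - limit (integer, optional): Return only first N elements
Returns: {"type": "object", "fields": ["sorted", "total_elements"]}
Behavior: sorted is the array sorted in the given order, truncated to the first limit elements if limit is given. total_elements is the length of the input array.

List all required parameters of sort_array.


Parameters of sort_array and their required/optional flag:
  array: required
  order: optional
  limit: optional
array
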